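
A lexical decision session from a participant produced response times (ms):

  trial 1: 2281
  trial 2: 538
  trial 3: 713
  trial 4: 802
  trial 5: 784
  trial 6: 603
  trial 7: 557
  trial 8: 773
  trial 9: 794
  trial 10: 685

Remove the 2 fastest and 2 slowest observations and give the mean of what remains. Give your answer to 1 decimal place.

Sorted: 538, 557, 603, 685, 713, 773, 784, 794, 802, 2281
Drop lowest 2 (538, 557) and highest 2 (802, 2281)
Remaining (n=6): Σ = 4352, mean = 4352/6 = 725.333

725.3 ms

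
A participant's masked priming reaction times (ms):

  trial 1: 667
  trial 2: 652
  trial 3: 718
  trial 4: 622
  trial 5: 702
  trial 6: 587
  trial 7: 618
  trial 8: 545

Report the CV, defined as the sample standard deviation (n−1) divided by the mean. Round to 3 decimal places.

n = 8, Σ = 5111, M = 638.8750
Σ(x−M)² = 23432.875; s = √(23432.875/7) = 57.8580
CV = 57.8580 / 638.8750 = 0.09056

0.091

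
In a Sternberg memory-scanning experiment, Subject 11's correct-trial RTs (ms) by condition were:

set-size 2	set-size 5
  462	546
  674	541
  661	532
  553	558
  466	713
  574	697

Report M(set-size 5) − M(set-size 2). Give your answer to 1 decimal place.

M(set-size 2) = 3390/6 = 565.000
M(set-size 5) = 3587/6 = 597.833
Difference = 597.833 − 565.000 = 32.833 ms

32.8 ms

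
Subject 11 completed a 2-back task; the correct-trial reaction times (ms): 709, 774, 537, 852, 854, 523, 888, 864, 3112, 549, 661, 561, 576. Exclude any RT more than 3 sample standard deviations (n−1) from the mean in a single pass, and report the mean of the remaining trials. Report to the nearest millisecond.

n = 13, ΣRT = 11460, M = 881.538
Σ(x−M)² = 5620847.23; s = √(5620847.23/12) = 684.400
Cutoffs: 881.538 ± 3·684.400 → [-1171.7, 2934.7]
Outside: 3112 → excluded.
Retained (n=12): Σ = 8348, mean = 8348/12 = 695.667

696 ms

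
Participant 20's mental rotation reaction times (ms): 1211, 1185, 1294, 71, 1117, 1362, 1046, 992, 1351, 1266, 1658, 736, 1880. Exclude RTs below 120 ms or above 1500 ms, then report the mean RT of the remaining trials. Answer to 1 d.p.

1156.0 ms

Excluded: 71, 1658, 1880
Retained (n=10): Σ = 11560
Mean = 11560/10 = 1156.0000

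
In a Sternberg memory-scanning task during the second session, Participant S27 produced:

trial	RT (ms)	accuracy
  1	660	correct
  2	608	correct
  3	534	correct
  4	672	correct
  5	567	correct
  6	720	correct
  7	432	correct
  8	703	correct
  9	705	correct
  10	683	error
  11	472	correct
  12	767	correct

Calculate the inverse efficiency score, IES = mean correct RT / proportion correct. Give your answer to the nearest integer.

Correct trials (n=11): 660, 608, 534, 672, 567, 720, 432, 703, 705, 472, 767
Mean correct RT = 6840/11 = 621.8182 ms
Proportion correct = 11/12
IES = 621.8182 / (11/12) = 678.347 ms

678 ms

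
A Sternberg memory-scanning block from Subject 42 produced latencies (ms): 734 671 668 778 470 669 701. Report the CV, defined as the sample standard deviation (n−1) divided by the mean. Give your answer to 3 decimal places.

n = 7, Σ = 4691, M = 670.1429
Σ(x−M)² = 56726.857; s = √(56726.857/6) = 97.2341
CV = 97.2341 / 670.1429 = 0.14509

0.145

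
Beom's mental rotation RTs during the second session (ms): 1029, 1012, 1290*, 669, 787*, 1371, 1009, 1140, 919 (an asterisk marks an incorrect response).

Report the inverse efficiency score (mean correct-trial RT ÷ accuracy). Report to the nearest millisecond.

1313 ms

Correct trials (n=7): 1029, 1012, 669, 1371, 1009, 1140, 919
Mean correct RT = 7149/7 = 1021.2857 ms
Proportion correct = 7/9
IES = 1021.2857 / (7/9) = 1313.082 ms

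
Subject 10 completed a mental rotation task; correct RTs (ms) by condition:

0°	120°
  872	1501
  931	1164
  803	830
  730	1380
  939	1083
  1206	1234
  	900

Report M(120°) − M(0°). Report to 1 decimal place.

M(0°) = 5481/6 = 913.500
M(120°) = 8092/7 = 1156.000
Difference = 1156.000 − 913.500 = 242.500 ms

242.5 ms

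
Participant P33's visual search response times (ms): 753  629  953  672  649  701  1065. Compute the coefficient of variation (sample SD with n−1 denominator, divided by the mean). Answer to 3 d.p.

n = 7, Σ = 5422, M = 774.5714
Σ(x−M)² = 169543.714; s = √(169543.714/6) = 168.0990
CV = 168.0990 / 774.5714 = 0.21702

0.217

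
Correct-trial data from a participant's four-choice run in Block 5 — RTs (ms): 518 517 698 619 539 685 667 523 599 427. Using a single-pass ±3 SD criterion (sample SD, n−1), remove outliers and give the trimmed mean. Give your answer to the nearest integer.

n = 10, ΣRT = 5792, M = 579.200
Σ(x−M)² = 70545.60; s = √(70545.60/9) = 88.535
Cutoffs: 579.200 ± 3·88.535 → [313.6, 844.8]
No RTs fall outside the cutoffs; all 10 retained. Mean = 5792/10 = 579.200

579 ms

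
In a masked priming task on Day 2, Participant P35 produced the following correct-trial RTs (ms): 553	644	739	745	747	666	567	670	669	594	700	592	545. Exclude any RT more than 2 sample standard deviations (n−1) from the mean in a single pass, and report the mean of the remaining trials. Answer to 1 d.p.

n = 13, ΣRT = 8431, M = 648.538
Σ(x−M)² = 63703.23; s = √(63703.23/12) = 72.860
Cutoffs: 648.538 ± 2·72.860 → [502.8, 794.3]
No RTs fall outside the cutoffs; all 13 retained. Mean = 8431/13 = 648.538

648.5 ms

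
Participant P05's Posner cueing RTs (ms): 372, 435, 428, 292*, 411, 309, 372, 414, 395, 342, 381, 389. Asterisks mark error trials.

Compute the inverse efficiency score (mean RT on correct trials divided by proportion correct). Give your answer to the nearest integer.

421 ms

Correct trials (n=11): 372, 435, 428, 411, 309, 372, 414, 395, 342, 381, 389
Mean correct RT = 4248/11 = 386.1818 ms
Proportion correct = 11/12
IES = 386.1818 / (11/12) = 421.289 ms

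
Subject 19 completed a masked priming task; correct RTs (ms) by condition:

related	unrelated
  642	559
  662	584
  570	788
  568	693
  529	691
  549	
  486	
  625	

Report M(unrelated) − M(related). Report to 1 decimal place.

84.1 ms

M(related) = 4631/8 = 578.875
M(unrelated) = 3315/5 = 663.000
Difference = 663.000 − 578.875 = 84.125 ms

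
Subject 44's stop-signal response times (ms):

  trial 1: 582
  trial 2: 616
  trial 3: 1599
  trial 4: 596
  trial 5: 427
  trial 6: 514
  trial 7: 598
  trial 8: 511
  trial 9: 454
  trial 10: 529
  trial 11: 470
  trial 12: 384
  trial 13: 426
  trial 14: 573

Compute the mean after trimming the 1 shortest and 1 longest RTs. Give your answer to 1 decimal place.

Sorted: 384, 426, 427, 454, 470, 511, 514, 529, 573, 582, 596, 598, 616, 1599
Drop lowest 1 (384) and highest 1 (1599)
Remaining (n=12): Σ = 6296, mean = 6296/12 = 524.667

524.7 ms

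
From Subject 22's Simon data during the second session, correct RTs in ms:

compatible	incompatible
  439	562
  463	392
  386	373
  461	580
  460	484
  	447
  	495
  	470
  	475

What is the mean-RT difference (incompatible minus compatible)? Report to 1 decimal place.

33.5 ms

M(compatible) = 2209/5 = 441.800
M(incompatible) = 4278/9 = 475.333
Difference = 475.333 − 441.800 = 33.533 ms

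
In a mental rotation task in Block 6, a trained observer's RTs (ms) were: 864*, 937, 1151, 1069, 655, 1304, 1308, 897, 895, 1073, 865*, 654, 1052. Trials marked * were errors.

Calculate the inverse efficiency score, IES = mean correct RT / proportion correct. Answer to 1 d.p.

Correct trials (n=11): 937, 1151, 1069, 655, 1304, 1308, 897, 895, 1073, 654, 1052
Mean correct RT = 10995/11 = 999.5455 ms
Proportion correct = 11/13
IES = 999.5455 / (11/13) = 1181.281 ms

1181.3 ms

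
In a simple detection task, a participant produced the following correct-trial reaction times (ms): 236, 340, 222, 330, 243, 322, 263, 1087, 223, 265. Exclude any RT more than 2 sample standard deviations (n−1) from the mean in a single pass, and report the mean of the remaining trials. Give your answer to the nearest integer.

272 ms

n = 10, ΣRT = 3531, M = 353.100
Σ(x−M)² = 616108.90; s = √(616108.90/9) = 261.642
Cutoffs: 353.100 ± 2·261.642 → [-170.2, 876.4]
Outside: 1087 → excluded.
Retained (n=9): Σ = 2444, mean = 2444/9 = 271.556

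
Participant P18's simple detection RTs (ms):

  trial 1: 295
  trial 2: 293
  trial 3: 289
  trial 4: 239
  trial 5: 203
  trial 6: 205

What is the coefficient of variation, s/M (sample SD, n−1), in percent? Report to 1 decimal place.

n = 6, Σ = 1524, M = 254.0000
Σ(x−M)² = 9654.000; s = √(9654.000/5) = 43.9409
CV = 43.9409 / 254.0000 = 0.17300 = 17.300%

17.3%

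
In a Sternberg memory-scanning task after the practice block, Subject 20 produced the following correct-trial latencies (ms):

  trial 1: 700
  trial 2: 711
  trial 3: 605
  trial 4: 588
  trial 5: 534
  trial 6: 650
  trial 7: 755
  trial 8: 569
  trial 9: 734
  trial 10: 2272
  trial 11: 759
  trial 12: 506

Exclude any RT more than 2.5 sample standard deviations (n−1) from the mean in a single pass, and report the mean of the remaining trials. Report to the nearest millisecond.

646 ms

n = 12, ΣRT = 9383, M = 781.917
Σ(x−M)² = 2504864.92; s = √(2504864.92/11) = 477.195
Cutoffs: 781.917 ± 2.5·477.195 → [-411.1, 1974.9]
Outside: 2272 → excluded.
Retained (n=11): Σ = 7111, mean = 7111/11 = 646.455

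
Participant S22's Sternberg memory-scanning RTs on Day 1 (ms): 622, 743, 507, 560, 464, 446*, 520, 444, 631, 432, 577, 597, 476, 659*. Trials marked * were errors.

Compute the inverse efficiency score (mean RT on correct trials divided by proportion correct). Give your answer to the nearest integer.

639 ms

Correct trials (n=12): 622, 743, 507, 560, 464, 520, 444, 631, 432, 577, 597, 476
Mean correct RT = 6573/12 = 547.7500 ms
Proportion correct = 12/14
IES = 547.7500 / (12/14) = 639.042 ms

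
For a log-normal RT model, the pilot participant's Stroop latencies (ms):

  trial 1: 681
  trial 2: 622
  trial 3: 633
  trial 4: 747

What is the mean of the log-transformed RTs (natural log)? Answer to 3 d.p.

ln(RT): 6.5236, 6.4329, 6.4505, 6.6161
Σ ln(RT) = 26.0230
Mean = 26.0230/4 = 6.50576

6.506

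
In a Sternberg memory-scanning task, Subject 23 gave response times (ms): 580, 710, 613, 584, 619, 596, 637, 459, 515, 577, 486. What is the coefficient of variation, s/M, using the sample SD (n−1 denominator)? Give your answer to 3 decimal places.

n = 11, Σ = 6376, M = 579.6364
Σ(x−M)² = 50740.545; s = √(50740.545/10) = 71.2324
CV = 71.2324 / 579.6364 = 0.12289

0.123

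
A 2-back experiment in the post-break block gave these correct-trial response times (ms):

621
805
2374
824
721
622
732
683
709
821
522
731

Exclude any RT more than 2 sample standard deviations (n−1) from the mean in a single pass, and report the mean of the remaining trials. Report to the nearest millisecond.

n = 12, ΣRT = 10165, M = 847.083
Σ(x−M)² = 2630520.92; s = √(2630520.92/11) = 489.018
Cutoffs: 847.083 ± 2·489.018 → [-131.0, 1825.1]
Outside: 2374 → excluded.
Retained (n=11): Σ = 7791, mean = 7791/11 = 708.273

708 ms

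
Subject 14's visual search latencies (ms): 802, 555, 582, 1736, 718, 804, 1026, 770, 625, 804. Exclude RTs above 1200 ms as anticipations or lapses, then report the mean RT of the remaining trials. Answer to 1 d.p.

Excluded: 1736
Retained (n=9): Σ = 6686
Mean = 6686/9 = 742.8889

742.9 ms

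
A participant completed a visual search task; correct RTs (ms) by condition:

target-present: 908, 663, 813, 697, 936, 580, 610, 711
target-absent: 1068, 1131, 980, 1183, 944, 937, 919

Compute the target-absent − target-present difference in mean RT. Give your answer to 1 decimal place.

283.4 ms

M(target-present) = 5918/8 = 739.750
M(target-absent) = 7162/7 = 1023.143
Difference = 1023.143 − 739.750 = 283.393 ms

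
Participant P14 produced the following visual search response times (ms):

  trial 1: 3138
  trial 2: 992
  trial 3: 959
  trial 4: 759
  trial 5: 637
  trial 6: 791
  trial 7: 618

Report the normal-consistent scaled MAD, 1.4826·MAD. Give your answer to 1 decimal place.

Sorted: 618, 637, 759, 791, 959, 992, 3138 → median = 791
|x − 791| sorted: 0, 32, 154, 168, 173, 201, 2347 → MAD = 168
Robust SD ≈ 1.4826 × 168 = 249.077

249.1 ms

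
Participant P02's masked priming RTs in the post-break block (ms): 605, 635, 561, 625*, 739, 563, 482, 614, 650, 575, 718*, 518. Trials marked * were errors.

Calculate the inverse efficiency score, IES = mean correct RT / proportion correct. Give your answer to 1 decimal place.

Correct trials (n=10): 605, 635, 561, 739, 563, 482, 614, 650, 575, 518
Mean correct RT = 5942/10 = 594.2000 ms
Proportion correct = 10/12
IES = 594.2000 / (10/12) = 713.040 ms

713.0 ms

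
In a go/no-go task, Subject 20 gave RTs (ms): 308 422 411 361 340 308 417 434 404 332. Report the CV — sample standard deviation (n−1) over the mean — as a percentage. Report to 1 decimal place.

n = 10, Σ = 3737, M = 373.7000
Σ(x−M)² = 21822.100; s = √(21822.100/9) = 49.2410
CV = 49.2410 / 373.7000 = 0.13177 = 13.177%

13.2%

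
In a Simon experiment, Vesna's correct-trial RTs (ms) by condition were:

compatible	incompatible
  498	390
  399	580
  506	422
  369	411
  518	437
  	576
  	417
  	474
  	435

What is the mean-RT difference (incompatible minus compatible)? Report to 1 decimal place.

M(compatible) = 2290/5 = 458.000
M(incompatible) = 4142/9 = 460.222
Difference = 460.222 − 458.000 = 2.222 ms

2.2 ms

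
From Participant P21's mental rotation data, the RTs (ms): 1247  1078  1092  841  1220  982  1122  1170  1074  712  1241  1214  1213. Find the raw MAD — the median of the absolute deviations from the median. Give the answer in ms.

Sorted: 712, 841, 982, 1074, 1078, 1092, 1122, 1170, 1213, 1214, 1220, 1241, 1247 → median = 1122
|x − 1122|: 125, 44, 30, 281, 98, 140, 0, 48, 48, 410, 119, 92, 91
Sorted deviations: 0, 30, 44, 48, 48, 91, 92, 98, 119, 125, 140, 281, 410 → MAD = 92

92 ms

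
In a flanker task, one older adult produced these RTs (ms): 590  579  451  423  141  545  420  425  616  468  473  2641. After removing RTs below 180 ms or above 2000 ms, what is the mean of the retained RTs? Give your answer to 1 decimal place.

Excluded: 141, 2641
Retained (n=10): Σ = 4990
Mean = 4990/10 = 499.0000

499.0 ms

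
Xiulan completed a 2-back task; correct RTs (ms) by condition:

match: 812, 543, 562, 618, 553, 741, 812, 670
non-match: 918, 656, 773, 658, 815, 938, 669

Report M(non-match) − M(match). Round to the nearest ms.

111 ms

M(match) = 5311/8 = 663.875
M(non-match) = 5427/7 = 775.286
Difference = 775.286 − 663.875 = 111.411 ms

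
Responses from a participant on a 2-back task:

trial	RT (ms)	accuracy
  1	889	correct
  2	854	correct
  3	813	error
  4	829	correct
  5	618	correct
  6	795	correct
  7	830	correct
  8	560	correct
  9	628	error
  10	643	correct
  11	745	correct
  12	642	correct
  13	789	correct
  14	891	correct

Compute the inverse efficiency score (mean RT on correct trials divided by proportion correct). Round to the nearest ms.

883 ms

Correct trials (n=12): 889, 854, 829, 618, 795, 830, 560, 643, 745, 642, 789, 891
Mean correct RT = 9085/12 = 757.0833 ms
Proportion correct = 12/14
IES = 757.0833 / (12/14) = 883.264 ms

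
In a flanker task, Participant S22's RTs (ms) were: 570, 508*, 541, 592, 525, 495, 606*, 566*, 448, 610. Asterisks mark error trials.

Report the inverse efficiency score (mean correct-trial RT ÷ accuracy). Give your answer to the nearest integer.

772 ms

Correct trials (n=7): 570, 541, 592, 525, 495, 448, 610
Mean correct RT = 3781/7 = 540.1429 ms
Proportion correct = 7/10
IES = 540.1429 / (7/10) = 771.633 ms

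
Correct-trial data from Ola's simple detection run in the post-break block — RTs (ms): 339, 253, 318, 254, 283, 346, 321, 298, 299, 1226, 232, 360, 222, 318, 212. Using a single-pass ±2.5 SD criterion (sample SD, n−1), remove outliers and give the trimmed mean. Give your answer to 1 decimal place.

n = 15, ΣRT = 5281, M = 352.067
Σ(x−M)² = 848208.93; s = √(848208.93/14) = 246.143
Cutoffs: 352.067 ± 2.5·246.143 → [-263.3, 967.4]
Outside: 1226 → excluded.
Retained (n=14): Σ = 4055, mean = 4055/14 = 289.643

289.6 ms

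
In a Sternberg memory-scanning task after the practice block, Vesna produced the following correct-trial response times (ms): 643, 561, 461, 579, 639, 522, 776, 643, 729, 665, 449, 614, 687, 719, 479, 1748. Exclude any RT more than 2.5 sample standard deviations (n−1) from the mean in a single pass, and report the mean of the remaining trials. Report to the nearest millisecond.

611 ms

n = 16, ΣRT = 10914, M = 682.125
Σ(x−M)² = 1353787.75; s = √(1353787.75/15) = 300.421
Cutoffs: 682.125 ± 2.5·300.421 → [-68.9, 1433.2]
Outside: 1748 → excluded.
Retained (n=15): Σ = 9166, mean = 9166/15 = 611.067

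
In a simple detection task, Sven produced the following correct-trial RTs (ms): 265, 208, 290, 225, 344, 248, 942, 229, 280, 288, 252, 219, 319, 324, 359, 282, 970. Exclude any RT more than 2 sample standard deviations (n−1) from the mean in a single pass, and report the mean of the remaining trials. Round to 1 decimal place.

275.5 ms

n = 17, ΣRT = 6044, M = 355.529
Σ(x−M)² = 847890.24; s = √(847890.24/16) = 230.202
Cutoffs: 355.529 ± 2·230.202 → [-104.9, 815.9]
Outside: 942, 970 → excluded.
Retained (n=15): Σ = 4132, mean = 4132/15 = 275.467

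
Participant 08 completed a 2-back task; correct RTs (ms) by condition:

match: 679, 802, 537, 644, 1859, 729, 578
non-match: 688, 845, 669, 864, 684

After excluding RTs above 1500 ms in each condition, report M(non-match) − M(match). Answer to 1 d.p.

match: exclude 1859
M(match) = 3969/6 = 661.500
M(non-match) = 3750/5 = 750.000
Difference = 750.000 − 661.500 = 88.500 ms

88.5 ms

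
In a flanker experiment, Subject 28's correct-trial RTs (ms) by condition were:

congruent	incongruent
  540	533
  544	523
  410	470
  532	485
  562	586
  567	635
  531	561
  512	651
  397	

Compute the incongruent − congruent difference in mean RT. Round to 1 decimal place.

44.9 ms

M(congruent) = 4595/9 = 510.556
M(incongruent) = 4444/8 = 555.500
Difference = 555.500 − 510.556 = 44.944 ms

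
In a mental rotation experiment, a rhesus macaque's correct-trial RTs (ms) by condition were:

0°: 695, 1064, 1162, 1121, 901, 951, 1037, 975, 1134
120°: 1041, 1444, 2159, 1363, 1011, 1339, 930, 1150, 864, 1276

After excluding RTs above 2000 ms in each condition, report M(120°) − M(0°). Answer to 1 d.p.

120°: exclude 2159
M(0°) = 9040/9 = 1004.444
M(120°) = 10418/9 = 1157.556
Difference = 1157.556 − 1004.444 = 153.111 ms

153.1 ms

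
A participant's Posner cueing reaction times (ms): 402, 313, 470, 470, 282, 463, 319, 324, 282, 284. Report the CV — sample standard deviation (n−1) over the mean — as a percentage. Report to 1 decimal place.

22.6%

n = 10, Σ = 3609, M = 360.9000
Σ(x−M)² = 59694.900; s = √(59694.900/9) = 81.4418
CV = 81.4418 / 360.9000 = 0.22566 = 22.566%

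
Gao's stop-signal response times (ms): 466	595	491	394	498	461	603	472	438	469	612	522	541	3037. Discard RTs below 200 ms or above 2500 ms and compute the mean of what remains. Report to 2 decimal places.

Excluded: 3037
Retained (n=13): Σ = 6562
Mean = 6562/13 = 504.7692

504.77 ms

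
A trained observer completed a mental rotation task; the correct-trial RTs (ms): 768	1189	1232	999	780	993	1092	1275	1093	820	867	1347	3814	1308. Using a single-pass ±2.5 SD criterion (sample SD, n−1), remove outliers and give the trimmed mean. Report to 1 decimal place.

1058.7 ms

n = 14, ΣRT = 17577, M = 1255.500
Σ(x−M)² = 7554591.50; s = √(7554591.50/13) = 762.314
Cutoffs: 1255.500 ± 2.5·762.314 → [-650.3, 3161.3]
Outside: 3814 → excluded.
Retained (n=13): Σ = 13763, mean = 13763/13 = 1058.692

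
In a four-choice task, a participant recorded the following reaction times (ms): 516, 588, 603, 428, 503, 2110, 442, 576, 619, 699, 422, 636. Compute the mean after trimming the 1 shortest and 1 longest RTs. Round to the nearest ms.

561 ms

Sorted: 422, 428, 442, 503, 516, 576, 588, 603, 619, 636, 699, 2110
Drop lowest 1 (422) and highest 1 (2110)
Remaining (n=10): Σ = 5610, mean = 5610/10 = 561.000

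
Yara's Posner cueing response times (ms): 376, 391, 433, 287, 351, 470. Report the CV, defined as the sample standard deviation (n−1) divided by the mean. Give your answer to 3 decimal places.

n = 6, Σ = 2308, M = 384.6667
Σ(x−M)² = 20405.333; s = √(20405.333/5) = 63.8832
CV = 63.8832 / 384.6667 = 0.16607

0.166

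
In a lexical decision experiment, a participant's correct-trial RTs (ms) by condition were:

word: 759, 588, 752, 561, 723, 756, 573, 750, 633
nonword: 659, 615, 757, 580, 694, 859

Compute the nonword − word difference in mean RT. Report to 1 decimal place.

M(word) = 6095/9 = 677.222
M(nonword) = 4164/6 = 694.000
Difference = 694.000 − 677.222 = 16.778 ms

16.8 ms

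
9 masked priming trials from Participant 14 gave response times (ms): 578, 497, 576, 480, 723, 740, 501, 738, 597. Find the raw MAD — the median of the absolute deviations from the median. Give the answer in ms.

81 ms

Sorted: 480, 497, 501, 576, 578, 597, 723, 738, 740 → median = 578
|x − 578|: 0, 81, 2, 98, 145, 162, 77, 160, 19
Sorted deviations: 0, 2, 19, 77, 81, 98, 145, 160, 162 → MAD = 81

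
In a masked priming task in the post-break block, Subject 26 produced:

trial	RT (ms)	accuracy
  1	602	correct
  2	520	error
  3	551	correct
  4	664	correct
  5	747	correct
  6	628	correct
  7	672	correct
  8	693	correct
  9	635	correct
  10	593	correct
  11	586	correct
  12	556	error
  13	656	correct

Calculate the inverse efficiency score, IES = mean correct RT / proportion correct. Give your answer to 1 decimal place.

Correct trials (n=11): 602, 551, 664, 747, 628, 672, 693, 635, 593, 586, 656
Mean correct RT = 7027/11 = 638.8182 ms
Proportion correct = 11/13
IES = 638.8182 / (11/13) = 754.967 ms

755.0 ms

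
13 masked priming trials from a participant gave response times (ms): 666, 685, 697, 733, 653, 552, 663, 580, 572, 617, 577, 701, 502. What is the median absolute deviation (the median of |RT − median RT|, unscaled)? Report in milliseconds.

48 ms

Sorted: 502, 552, 572, 577, 580, 617, 653, 663, 666, 685, 697, 701, 733 → median = 653
|x − 653|: 13, 32, 44, 80, 0, 101, 10, 73, 81, 36, 76, 48, 151
Sorted deviations: 0, 10, 13, 32, 36, 44, 48, 73, 76, 80, 81, 101, 151 → MAD = 48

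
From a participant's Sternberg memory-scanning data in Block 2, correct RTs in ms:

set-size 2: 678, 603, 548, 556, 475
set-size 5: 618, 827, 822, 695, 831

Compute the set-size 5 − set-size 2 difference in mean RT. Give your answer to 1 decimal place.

186.6 ms

M(set-size 2) = 2860/5 = 572.000
M(set-size 5) = 3793/5 = 758.600
Difference = 758.600 − 572.000 = 186.600 ms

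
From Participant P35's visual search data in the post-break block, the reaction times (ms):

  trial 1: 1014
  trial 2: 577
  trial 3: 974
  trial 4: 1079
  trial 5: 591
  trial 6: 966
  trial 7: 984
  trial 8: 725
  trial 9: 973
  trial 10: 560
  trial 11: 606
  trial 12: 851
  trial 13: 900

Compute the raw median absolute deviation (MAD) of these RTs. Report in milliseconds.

114 ms

Sorted: 560, 577, 591, 606, 725, 851, 900, 966, 973, 974, 984, 1014, 1079 → median = 900
|x − 900|: 114, 323, 74, 179, 309, 66, 84, 175, 73, 340, 294, 49, 0
Sorted deviations: 0, 49, 66, 73, 74, 84, 114, 175, 179, 294, 309, 323, 340 → MAD = 114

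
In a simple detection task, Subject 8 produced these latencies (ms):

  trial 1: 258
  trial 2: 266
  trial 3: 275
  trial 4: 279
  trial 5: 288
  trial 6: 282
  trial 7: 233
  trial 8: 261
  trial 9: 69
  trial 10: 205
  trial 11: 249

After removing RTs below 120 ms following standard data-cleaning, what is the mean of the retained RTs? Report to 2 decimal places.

259.60 ms

Excluded: 69
Retained (n=10): Σ = 2596
Mean = 2596/10 = 259.6000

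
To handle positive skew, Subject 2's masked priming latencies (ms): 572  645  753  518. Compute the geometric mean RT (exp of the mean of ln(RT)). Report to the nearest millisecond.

616 ms

ln(RT): 6.3491, 6.4693, 6.6241, 6.2500
Mean ln(RT) = 25.6924/4 = 6.42311
Geometric mean = exp(6.42311) = 615.91 ms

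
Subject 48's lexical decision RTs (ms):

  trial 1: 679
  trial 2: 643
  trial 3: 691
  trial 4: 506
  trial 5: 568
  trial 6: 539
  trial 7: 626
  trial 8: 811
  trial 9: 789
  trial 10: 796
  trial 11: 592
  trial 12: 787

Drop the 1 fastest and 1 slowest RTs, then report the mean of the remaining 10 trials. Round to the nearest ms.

671 ms

Sorted: 506, 539, 568, 592, 626, 643, 679, 691, 787, 789, 796, 811
Drop lowest 1 (506) and highest 1 (811)
Remaining (n=10): Σ = 6710, mean = 6710/10 = 671.000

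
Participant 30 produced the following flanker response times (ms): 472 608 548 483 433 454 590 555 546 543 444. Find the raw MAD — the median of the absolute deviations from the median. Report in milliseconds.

Sorted: 433, 444, 454, 472, 483, 543, 546, 548, 555, 590, 608 → median = 543
|x − 543|: 71, 65, 5, 60, 110, 89, 47, 12, 3, 0, 99
Sorted deviations: 0, 3, 5, 12, 47, 60, 65, 71, 89, 99, 110 → MAD = 60

60 ms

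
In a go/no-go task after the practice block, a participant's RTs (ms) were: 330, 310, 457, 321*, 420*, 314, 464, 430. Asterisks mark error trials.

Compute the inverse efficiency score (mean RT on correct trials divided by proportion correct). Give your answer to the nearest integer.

512 ms

Correct trials (n=6): 330, 310, 457, 314, 464, 430
Mean correct RT = 2305/6 = 384.1667 ms
Proportion correct = 6/8
IES = 384.1667 / (6/8) = 512.222 ms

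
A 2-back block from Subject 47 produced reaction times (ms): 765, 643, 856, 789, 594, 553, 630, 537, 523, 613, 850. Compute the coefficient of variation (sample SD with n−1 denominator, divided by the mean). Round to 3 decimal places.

n = 11, Σ = 7353, M = 668.4545
Σ(x−M)² = 154496.727; s = √(154496.727/10) = 124.2967
CV = 124.2967 / 668.4545 = 0.18595

0.186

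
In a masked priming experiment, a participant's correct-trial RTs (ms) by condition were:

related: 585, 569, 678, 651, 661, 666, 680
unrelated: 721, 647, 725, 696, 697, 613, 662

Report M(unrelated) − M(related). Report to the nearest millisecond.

39 ms

M(related) = 4490/7 = 641.429
M(unrelated) = 4761/7 = 680.143
Difference = 680.143 − 641.429 = 38.714 ms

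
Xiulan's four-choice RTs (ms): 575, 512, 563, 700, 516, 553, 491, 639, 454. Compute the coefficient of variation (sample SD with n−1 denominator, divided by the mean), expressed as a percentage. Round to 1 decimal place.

13.7%

n = 9, Σ = 5003, M = 555.8889
Σ(x−M)² = 46208.889; s = √(46208.889/8) = 76.0007
CV = 76.0007 / 555.8889 = 0.13672 = 13.672%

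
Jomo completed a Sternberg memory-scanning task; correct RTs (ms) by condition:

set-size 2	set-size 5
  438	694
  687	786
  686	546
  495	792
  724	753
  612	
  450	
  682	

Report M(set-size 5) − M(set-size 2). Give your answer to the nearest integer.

M(set-size 2) = 4774/8 = 596.750
M(set-size 5) = 3571/5 = 714.200
Difference = 714.200 − 596.750 = 117.450 ms

117 ms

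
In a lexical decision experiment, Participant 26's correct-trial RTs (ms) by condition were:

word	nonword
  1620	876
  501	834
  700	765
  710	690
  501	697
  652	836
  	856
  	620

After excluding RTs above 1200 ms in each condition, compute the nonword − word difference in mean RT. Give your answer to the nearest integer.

159 ms

word: exclude 1620
M(word) = 3064/5 = 612.800
M(nonword) = 6174/8 = 771.750
Difference = 771.750 − 612.800 = 158.950 ms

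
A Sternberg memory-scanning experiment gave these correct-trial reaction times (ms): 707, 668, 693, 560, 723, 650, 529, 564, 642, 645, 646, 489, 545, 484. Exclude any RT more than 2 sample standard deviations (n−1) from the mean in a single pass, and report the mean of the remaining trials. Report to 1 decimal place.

610.4 ms

n = 14, ΣRT = 8545, M = 610.357
Σ(x−M)² = 83493.21; s = √(83493.21/13) = 80.141
Cutoffs: 610.357 ± 2·80.141 → [450.1, 770.6]
No RTs fall outside the cutoffs; all 14 retained. Mean = 8545/14 = 610.357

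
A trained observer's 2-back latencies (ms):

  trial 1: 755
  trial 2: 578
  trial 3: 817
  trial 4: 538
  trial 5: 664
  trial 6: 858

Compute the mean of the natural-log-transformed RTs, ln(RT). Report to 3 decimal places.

ln(RT): 6.6267, 6.3596, 6.7056, 6.2879, 6.4983, 6.7546
Σ ln(RT) = 39.2327
Mean = 39.2327/6 = 6.53878

6.539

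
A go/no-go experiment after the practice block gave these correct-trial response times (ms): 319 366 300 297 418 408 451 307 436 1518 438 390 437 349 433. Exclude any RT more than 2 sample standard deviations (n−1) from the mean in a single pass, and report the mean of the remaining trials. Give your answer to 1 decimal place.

n = 15, ΣRT = 6867, M = 457.800
Σ(x−M)² = 1247674.40; s = √(1247674.40/14) = 298.529
Cutoffs: 457.800 ± 2·298.529 → [-139.3, 1054.9]
Outside: 1518 → excluded.
Retained (n=14): Σ = 5349, mean = 5349/14 = 382.071

382.1 ms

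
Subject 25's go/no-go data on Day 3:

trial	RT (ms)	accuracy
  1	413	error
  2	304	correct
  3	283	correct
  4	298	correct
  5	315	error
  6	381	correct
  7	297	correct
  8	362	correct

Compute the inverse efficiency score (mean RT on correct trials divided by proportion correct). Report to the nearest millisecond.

Correct trials (n=6): 304, 283, 298, 381, 297, 362
Mean correct RT = 1925/6 = 320.8333 ms
Proportion correct = 6/8
IES = 320.8333 / (6/8) = 427.778 ms

428 ms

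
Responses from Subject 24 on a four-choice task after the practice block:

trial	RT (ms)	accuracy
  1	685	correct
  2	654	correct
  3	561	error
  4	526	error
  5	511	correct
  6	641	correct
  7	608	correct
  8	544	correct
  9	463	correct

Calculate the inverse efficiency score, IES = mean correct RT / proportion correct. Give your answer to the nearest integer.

754 ms

Correct trials (n=7): 685, 654, 511, 641, 608, 544, 463
Mean correct RT = 4106/7 = 586.5714 ms
Proportion correct = 7/9
IES = 586.5714 / (7/9) = 754.163 ms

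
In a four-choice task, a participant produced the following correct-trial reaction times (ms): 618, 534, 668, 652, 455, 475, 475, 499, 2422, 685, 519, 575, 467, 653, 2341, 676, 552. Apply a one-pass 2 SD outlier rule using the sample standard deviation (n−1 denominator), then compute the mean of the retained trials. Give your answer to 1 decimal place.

n = 17, ΣRT = 13266, M = 780.353
Σ(x−M)² = 5915275.88; s = √(5915275.88/16) = 608.034
Cutoffs: 780.353 ± 2·608.034 → [-435.7, 1996.4]
Outside: 2341, 2422 → excluded.
Retained (n=15): Σ = 8503, mean = 8503/15 = 566.867

566.9 ms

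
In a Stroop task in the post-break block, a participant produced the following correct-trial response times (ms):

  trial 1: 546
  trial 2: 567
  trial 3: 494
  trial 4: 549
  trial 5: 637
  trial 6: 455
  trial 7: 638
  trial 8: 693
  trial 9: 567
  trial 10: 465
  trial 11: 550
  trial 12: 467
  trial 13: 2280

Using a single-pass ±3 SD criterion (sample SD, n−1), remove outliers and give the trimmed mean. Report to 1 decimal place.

n = 13, ΣRT = 8908, M = 685.231
Σ(x−M)² = 2817796.31; s = √(2817796.31/12) = 484.579
Cutoffs: 685.231 ± 3·484.579 → [-768.5, 2139.0]
Outside: 2280 → excluded.
Retained (n=12): Σ = 6628, mean = 6628/12 = 552.333

552.3 ms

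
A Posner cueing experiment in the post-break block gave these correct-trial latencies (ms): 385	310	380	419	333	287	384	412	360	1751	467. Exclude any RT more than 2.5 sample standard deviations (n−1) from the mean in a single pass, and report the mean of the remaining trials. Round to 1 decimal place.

373.7 ms

n = 11, ΣRT = 5488, M = 498.909
Σ(x−M)² = 1750420.91; s = √(1750420.91/10) = 418.380
Cutoffs: 498.909 ± 2.5·418.380 → [-547.0, 1544.9]
Outside: 1751 → excluded.
Retained (n=10): Σ = 3737, mean = 3737/10 = 373.700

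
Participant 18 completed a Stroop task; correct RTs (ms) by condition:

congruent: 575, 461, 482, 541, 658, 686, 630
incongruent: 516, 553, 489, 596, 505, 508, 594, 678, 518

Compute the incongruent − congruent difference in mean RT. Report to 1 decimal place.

-25.4 ms

M(congruent) = 4033/7 = 576.143
M(incongruent) = 4957/9 = 550.778
Difference = 550.778 − 576.143 = -25.365 ms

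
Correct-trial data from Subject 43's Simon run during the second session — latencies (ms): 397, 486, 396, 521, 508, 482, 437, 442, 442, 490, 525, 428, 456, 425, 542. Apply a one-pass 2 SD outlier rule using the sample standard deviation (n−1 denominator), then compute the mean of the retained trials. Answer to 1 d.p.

465.1 ms

n = 15, ΣRT = 6977, M = 465.133
Σ(x−M)² = 30145.73; s = √(30145.73/14) = 46.403
Cutoffs: 465.133 ± 2·46.403 → [372.3, 557.9]
No RTs fall outside the cutoffs; all 15 retained. Mean = 6977/15 = 465.133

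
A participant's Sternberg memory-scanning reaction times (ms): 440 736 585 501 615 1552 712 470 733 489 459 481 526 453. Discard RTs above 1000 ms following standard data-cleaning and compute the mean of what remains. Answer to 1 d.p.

553.8 ms

Excluded: 1552
Retained (n=13): Σ = 7200
Mean = 7200/13 = 553.8462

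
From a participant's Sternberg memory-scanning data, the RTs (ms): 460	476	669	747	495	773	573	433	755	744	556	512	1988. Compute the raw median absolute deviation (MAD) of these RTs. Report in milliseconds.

113 ms

Sorted: 433, 460, 476, 495, 512, 556, 573, 669, 744, 747, 755, 773, 1988 → median = 573
|x − 573|: 113, 97, 96, 174, 78, 200, 0, 140, 182, 171, 17, 61, 1415
Sorted deviations: 0, 17, 61, 78, 96, 97, 113, 140, 171, 174, 182, 200, 1415 → MAD = 113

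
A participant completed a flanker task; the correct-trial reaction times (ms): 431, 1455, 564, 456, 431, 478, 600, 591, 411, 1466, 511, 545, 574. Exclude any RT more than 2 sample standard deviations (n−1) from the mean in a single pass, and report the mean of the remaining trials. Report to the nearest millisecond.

n = 13, ΣRT = 8513, M = 654.846
Σ(x−M)² = 1583337.69; s = √(1583337.69/12) = 363.242
Cutoffs: 654.846 ± 2·363.242 → [-71.6, 1381.3]
Outside: 1455, 1466 → excluded.
Retained (n=11): Σ = 5592, mean = 5592/11 = 508.364

508 ms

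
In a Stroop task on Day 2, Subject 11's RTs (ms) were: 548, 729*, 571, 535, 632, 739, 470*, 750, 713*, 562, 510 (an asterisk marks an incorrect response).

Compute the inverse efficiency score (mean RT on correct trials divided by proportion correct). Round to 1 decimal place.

Correct trials (n=8): 548, 571, 535, 632, 739, 750, 562, 510
Mean correct RT = 4847/8 = 605.8750 ms
Proportion correct = 8/11
IES = 605.8750 / (8/11) = 833.078 ms

833.1 ms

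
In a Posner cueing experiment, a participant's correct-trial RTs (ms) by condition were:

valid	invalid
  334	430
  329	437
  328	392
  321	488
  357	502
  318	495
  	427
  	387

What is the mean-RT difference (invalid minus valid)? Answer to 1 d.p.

M(valid) = 1987/6 = 331.167
M(invalid) = 3558/8 = 444.750
Difference = 444.750 − 331.167 = 113.583 ms

113.6 ms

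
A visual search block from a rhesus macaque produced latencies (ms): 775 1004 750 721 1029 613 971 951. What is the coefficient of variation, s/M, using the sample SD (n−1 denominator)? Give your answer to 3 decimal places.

n = 8, Σ = 6814, M = 851.7500
Σ(x−M)² = 169009.500; s = √(169009.500/7) = 155.3841
CV = 155.3841 / 851.7500 = 0.18243

0.182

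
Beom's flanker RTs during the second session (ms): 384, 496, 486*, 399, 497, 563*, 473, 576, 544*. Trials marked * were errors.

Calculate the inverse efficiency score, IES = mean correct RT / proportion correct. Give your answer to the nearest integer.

Correct trials (n=6): 384, 496, 399, 497, 473, 576
Mean correct RT = 2825/6 = 470.8333 ms
Proportion correct = 6/9
IES = 470.8333 / (6/9) = 706.250 ms

706 ms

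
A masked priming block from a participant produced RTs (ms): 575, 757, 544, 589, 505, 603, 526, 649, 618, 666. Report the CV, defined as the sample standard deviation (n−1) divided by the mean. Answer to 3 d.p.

n = 10, Σ = 6032, M = 603.2000
Σ(x−M)² = 50019.600; s = √(50019.600/9) = 74.5502
CV = 74.5502 / 603.2000 = 0.12359

0.124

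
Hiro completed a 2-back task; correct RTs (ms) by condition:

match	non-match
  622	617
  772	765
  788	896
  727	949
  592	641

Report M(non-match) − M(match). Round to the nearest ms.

73 ms

M(match) = 3501/5 = 700.200
M(non-match) = 3868/5 = 773.600
Difference = 773.600 − 700.200 = 73.400 ms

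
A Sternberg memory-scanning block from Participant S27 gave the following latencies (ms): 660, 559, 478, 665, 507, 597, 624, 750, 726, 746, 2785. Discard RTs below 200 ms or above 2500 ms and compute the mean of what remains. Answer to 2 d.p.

631.20 ms

Excluded: 2785
Retained (n=10): Σ = 6312
Mean = 6312/10 = 631.2000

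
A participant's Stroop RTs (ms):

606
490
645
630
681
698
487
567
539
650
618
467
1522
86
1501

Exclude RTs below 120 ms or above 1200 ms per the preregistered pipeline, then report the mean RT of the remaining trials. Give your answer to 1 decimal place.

Excluded: 86, 1501, 1522
Retained (n=12): Σ = 7078
Mean = 7078/12 = 589.8333

589.8 ms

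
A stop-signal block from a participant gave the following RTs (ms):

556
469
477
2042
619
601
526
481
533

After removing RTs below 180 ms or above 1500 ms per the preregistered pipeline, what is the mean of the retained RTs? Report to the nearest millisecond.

533 ms

Excluded: 2042
Retained (n=8): Σ = 4262
Mean = 4262/8 = 532.7500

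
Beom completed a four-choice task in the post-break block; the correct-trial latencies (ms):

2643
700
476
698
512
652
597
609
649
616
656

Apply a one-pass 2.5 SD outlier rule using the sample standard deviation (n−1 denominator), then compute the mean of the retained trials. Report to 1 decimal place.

n = 11, ΣRT = 8808, M = 800.727
Σ(x−M)² = 3781954.18; s = √(3781954.18/10) = 614.976
Cutoffs: 800.727 ± 2.5·614.976 → [-736.7, 2338.2]
Outside: 2643 → excluded.
Retained (n=10): Σ = 6165, mean = 6165/10 = 616.500

616.5 ms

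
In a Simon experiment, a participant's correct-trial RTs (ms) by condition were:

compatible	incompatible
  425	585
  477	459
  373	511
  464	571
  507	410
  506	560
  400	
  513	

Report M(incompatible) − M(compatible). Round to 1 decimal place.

M(compatible) = 3665/8 = 458.125
M(incompatible) = 3096/6 = 516.000
Difference = 516.000 − 458.125 = 57.875 ms

57.9 ms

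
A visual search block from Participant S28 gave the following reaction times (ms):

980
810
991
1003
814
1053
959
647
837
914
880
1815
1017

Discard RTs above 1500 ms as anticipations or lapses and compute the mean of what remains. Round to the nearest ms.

Excluded: 1815
Retained (n=12): Σ = 10905
Mean = 10905/12 = 908.7500

909 ms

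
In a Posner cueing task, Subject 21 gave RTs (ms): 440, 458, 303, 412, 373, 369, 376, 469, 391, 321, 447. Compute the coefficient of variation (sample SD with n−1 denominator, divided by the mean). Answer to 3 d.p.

n = 11, Σ = 4359, M = 396.2727
Σ(x−M)² = 29922.182; s = √(29922.182/10) = 54.7012
CV = 54.7012 / 396.2727 = 0.13804

0.138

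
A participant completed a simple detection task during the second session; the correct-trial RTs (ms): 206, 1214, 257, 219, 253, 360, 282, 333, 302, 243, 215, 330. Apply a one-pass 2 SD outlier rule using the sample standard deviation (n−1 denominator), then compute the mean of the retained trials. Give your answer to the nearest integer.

n = 12, ΣRT = 4214, M = 351.167
Σ(x−M)² = 839825.67; s = √(839825.67/11) = 276.311
Cutoffs: 351.167 ± 2·276.311 → [-201.5, 903.8]
Outside: 1214 → excluded.
Retained (n=11): Σ = 3000, mean = 3000/11 = 272.727

273 ms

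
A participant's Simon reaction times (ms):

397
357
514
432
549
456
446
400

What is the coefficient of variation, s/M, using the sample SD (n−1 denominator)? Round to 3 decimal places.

n = 8, Σ = 3551, M = 443.8750
Σ(x−M)² = 27930.875; s = √(27930.875/7) = 63.1674
CV = 63.1674 / 443.8750 = 0.14231

0.142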